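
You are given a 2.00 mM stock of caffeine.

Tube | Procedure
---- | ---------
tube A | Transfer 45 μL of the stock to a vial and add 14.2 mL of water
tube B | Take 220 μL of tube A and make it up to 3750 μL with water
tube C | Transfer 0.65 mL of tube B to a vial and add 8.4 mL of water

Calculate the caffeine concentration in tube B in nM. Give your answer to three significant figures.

371 nM

Step 1: 45 μL + 14.2 mL = 14245 μL total → factor 14245/45 = 316.56
Step 2: 220 μL brought to 3750 μL → factor 3750/220 = 17.045
Dilution factor through tube B = 316.56 × 17.045 = 5395.8
[tube B] = 2.00 mM / 5395.8 = 0.0003707 mM = 371 nM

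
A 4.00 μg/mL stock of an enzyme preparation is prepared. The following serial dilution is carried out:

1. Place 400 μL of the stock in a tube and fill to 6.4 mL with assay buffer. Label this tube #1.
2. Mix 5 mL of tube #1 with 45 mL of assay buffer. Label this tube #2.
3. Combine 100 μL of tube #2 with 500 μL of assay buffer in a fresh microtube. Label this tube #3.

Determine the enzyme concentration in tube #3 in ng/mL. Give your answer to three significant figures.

Step 1: 400 μL brought to 6.4 mL → factor 6400/400 = 16
Step 2: 5 mL + 45 mL = 50 mL total → factor 50/5 = 10
Step 3: 100 μL + 500 μL = 600 μL total → factor 600/100 = 6
Overall dilution factor = 16 × 10 × 6 = 960
Final = 4.00 μg/mL / 960 = 0.004167 μg/mL = 4.17 ng/mL

4.17 ng/mL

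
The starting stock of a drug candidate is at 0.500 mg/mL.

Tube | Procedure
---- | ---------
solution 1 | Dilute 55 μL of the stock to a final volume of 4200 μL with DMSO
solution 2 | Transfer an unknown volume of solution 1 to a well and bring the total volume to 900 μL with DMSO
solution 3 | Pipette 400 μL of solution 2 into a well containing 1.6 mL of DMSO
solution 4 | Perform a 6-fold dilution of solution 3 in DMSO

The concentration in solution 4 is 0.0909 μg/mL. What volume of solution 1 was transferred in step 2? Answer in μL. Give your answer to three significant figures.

Step 1: 55 μL brought to 4200 μL → factor 4200/55 = 76.364
Step 2: v brought to 900 μL → factor = 900 μL/v
Step 3: 400 μL + 1.6 mL = 2000 μL total → factor 2000/400 = 5
Step 4: 6-fold → factor 6
Product of known-step factors = 2290.9
Overall factor = 0.500 mg/mL / (0.0909 μg/mL) = 5500.6
Step-2 factor = 5500.6 / 2290.9 = 2.401
v = 900 μL / 2.401 = 375 μL

375 μL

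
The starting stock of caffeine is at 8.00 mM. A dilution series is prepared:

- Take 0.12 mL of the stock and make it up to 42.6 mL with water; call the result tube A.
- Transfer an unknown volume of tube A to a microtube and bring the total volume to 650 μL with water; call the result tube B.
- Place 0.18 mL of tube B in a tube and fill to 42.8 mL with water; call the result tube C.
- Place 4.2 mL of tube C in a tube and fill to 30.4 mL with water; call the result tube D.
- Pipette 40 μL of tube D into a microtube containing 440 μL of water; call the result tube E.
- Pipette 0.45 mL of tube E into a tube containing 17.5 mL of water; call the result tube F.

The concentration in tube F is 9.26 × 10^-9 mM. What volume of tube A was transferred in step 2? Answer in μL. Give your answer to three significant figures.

220 μL

Step 1: 0.12 mL brought to 42.6 mL → factor 42.6/0.12 = 355
Step 2: v brought to 650 μL → factor = 650 μL/v
Step 3: 0.18 mL brought to 42.8 mL → factor 42.8/0.18 = 237.78
Step 4: 4.2 mL brought to 30.4 mL → factor 30.4/4.2 = 7.2381
Step 5: 40 μL + 440 μL = 480 μL total → factor 480/40 = 12
Step 6: 0.45 mL + 17.5 mL = 17.95 mL total → factor 17.95/0.45 = 39.889
Product of known-step factors = 2.9245 × 10^8
Overall factor = 8.00 mM / (9.26 × 10^-9 mM) = 8.6393 × 10^8
Step-2 factor = 8.6393 × 10^8 / 2.9245 × 10^8 = 2.9541
v = 650 μL / 2.9541 = 220 μL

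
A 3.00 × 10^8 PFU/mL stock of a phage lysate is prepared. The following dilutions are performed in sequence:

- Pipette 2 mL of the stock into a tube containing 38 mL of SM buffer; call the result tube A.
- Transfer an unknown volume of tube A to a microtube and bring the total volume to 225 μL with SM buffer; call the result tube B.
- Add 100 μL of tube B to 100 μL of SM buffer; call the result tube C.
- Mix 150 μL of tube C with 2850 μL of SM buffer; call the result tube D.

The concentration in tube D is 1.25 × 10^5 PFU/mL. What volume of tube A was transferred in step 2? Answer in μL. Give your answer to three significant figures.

75.0 μL

Step 1: 2 mL + 38 mL = 40 mL total → factor 40/2 = 20
Step 2: v brought to 225 μL → factor = 225 μL/v
Step 3: 100 μL + 100 μL = 200 μL total → factor 200/100 = 2
Step 4: 150 μL + 2850 μL = 3000 μL total → factor 3000/150 = 20
Product of known-step factors = 800
Overall factor = 3.00 × 10^8 PFU/mL / (1.25 × 10^5 PFU/mL) = 2400
Step-2 factor = 2400 / 800 = 3
v = 225 μL / 3 = 75.0 μL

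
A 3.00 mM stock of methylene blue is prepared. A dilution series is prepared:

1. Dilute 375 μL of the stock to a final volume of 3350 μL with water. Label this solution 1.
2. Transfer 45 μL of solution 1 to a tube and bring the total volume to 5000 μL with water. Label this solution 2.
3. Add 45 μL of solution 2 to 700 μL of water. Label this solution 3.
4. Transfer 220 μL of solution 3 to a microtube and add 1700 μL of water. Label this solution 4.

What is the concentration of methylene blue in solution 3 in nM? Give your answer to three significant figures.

Step 1: 375 μL brought to 3350 μL → factor 3350/375 = 8.9333
Step 2: 45 μL brought to 5000 μL → factor 5000/45 = 111.11
Step 3: 45 μL + 700 μL = 745 μL total → factor 745/45 = 16.556
Dilution factor through solution 3 = 8.9333 × 111.11 × 16.556 = 16433
[solution 3] = 3.00 mM / 16433 = 0.0001826 mM = 183 nM

183 nM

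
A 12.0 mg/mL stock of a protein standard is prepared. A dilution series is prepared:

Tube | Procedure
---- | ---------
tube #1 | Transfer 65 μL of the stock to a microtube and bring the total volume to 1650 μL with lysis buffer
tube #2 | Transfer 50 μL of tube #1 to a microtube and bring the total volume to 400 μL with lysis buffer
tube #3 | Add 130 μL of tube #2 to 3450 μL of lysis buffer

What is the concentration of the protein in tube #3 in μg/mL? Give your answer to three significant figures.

2.15 μg/mL

Step 1: 65 μL brought to 1650 μL → factor 1650/65 = 25.385
Step 2: 50 μL brought to 400 μL → factor 400/50 = 8
Step 3: 130 μL + 3450 μL = 3580 μL total → factor 3580/130 = 27.538
Overall dilution factor = 25.385 × 8 × 27.538 = 5592.4
Final = 12.0 mg/mL / 5592.4 = 0.002146 mg/mL = 2.15 μg/mL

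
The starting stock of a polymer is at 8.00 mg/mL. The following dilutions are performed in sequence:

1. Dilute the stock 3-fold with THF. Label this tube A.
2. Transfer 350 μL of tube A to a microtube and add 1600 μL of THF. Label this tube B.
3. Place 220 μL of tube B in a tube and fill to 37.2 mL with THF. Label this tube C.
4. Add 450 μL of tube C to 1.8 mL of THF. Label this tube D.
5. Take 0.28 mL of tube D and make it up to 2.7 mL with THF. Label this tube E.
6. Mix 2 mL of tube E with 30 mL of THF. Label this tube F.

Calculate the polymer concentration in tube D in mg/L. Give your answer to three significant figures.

Step 1: 3-fold → factor 3
Step 2: 350 μL + 1600 μL = 1950 μL total → factor 1950/350 = 5.5714
Step 3: 220 μL brought to 37.2 mL → factor 37200/220 = 169.09
Step 4: 450 μL + 1.8 mL = 2250 μL total → factor 2250/450 = 5
Dilution factor through tube D = 3 × 5.5714 × 169.09 × 5 = 14131
[tube D] = 8.00 mg/mL / 14131 = 0.0005661 mg/mL = 0.566 mg/L

0.566 mg/L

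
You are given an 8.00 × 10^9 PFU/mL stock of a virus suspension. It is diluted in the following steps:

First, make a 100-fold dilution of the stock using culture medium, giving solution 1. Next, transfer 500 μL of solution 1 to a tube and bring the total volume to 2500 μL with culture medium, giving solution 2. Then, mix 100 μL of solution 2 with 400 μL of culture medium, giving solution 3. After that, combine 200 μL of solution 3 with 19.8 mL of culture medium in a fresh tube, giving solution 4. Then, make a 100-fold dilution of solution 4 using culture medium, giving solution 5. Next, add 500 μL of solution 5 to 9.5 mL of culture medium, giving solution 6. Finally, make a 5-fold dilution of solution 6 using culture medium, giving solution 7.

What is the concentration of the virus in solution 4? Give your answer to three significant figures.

3.20 × 10^4 PFU/mL

Step 1: 100-fold → factor 100
Step 2: 500 μL brought to 2500 μL → factor 2500/500 = 5
Step 3: 100 μL + 400 μL = 500 μL total → factor 500/100 = 5
Step 4: 200 μL + 19.8 mL = 20000 μL total → factor 20000/200 = 100
Dilution factor through solution 4 = 100 × 5 × 5 × 100 = 2.5 × 10^5
[solution 4] = 8.00 × 10^9 PFU/mL / 2.5 × 10^5 = 3.20 × 10^4 PFU/mL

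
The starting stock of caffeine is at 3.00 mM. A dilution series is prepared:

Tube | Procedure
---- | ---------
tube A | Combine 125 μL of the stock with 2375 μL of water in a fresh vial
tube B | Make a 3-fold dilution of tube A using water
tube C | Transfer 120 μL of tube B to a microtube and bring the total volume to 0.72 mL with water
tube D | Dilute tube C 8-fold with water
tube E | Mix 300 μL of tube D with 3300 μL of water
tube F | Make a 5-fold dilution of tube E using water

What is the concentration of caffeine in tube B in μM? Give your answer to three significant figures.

50.0 μM

Step 1: 125 μL + 2375 μL = 2500 μL total → factor 2500/125 = 20
Step 2: 3-fold → factor 3
Dilution factor through tube B = 20 × 3 = 60
[tube B] = 3.00 mM / 60 = 0.05000 mM = 50.0 μM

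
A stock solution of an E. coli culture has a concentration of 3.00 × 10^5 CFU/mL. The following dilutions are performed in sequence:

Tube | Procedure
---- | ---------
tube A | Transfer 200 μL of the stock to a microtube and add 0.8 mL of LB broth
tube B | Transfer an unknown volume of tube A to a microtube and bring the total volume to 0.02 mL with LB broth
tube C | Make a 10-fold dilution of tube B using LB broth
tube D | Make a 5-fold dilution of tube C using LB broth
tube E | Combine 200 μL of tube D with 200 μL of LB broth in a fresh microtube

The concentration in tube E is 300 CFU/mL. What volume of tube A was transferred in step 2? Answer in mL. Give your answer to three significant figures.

0.0100 mL

Step 1: 200 μL + 0.8 mL = 1000 μL total → factor 1000/200 = 5
Step 2: v brought to 0.02 mL → factor = 0.02 mL/v
Step 3: 10-fold → factor 10
Step 4: 5-fold → factor 5
Step 5: 200 μL + 200 μL = 400 μL total → factor 400/200 = 2
Product of known-step factors = 500
Overall factor = 3.00 × 10^5 CFU/mL / (300 CFU/mL) = 1000
Step-2 factor = 1000 / 500 = 2
v = 0.02 mL / 2 = 0.0100 mL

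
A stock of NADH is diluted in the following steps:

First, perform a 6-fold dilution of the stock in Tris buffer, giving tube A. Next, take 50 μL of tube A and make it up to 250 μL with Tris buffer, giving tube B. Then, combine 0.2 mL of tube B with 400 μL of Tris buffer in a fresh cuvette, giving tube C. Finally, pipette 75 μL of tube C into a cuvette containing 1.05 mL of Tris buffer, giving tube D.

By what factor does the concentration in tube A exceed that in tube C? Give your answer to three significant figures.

Step 1: 6-fold → factor 6
Step 2: 50 μL brought to 250 μL → factor 250/50 = 5
Step 3: 0.2 mL + 400 μL = 0.6 mL total → factor 0.6/0.2 = 3
Dilution factor to tube A = 6; to tube C = 90
[tube A]/[tube C] = (factor to tube C)/(factor to tube A) = 90/6 = 15.0

15.0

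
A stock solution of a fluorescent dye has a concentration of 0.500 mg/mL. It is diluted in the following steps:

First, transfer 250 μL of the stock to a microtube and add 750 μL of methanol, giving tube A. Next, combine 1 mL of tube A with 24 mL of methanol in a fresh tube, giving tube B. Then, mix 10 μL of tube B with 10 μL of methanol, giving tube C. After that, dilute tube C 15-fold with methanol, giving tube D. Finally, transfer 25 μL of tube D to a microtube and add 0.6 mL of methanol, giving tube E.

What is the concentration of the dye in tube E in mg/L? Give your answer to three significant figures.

0.00667 mg/L

Step 1: 250 μL + 750 μL = 1000 μL total → factor 1000/250 = 4
Step 2: 1 mL + 24 mL = 25 mL total → factor 25/1 = 25
Step 3: 10 μL + 10 μL = 20 μL total → factor 20/10 = 2
Step 4: 15-fold → factor 15
Step 5: 25 μL + 0.6 mL = 625 μL total → factor 625/25 = 25
Overall dilution factor = 4 × 25 × 2 × 15 × 25 = 75000
Final = 0.500 mg/mL / 75000 = 6.667 × 10^-6 mg/mL = 0.00667 mg/L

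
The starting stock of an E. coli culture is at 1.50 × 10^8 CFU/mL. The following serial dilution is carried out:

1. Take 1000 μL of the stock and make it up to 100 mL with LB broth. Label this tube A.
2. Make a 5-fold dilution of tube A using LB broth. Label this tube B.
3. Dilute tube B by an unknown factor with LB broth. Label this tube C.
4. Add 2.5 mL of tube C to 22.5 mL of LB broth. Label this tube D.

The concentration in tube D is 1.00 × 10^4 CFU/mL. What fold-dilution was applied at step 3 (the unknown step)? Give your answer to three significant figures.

Step 1: 1000 μL brought to 100 mL → factor 1 × 10^5/1000 = 100
Step 2: 5-fold → factor 5
Step 3: unknown factor x
Step 4: 2.5 mL + 22.5 mL = 25 mL total → factor 25/2.5 = 10
Product of known-step factors = 5000
Overall factor = 1.50 × 10^8 CFU/mL / (1.00 × 10^4 CFU/mL) = 15000
x = 15000 / 5000 = 3.00

3.00-fold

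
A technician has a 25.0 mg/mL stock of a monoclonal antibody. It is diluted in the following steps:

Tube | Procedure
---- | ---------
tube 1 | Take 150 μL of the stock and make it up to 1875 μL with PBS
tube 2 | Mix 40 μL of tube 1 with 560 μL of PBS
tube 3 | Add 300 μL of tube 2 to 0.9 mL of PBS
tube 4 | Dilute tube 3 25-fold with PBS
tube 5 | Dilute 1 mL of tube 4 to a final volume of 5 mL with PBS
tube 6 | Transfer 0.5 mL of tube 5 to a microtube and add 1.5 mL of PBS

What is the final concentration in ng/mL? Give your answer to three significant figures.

Step 1: 150 μL brought to 1875 μL → factor 1875/150 = 12.5
Step 2: 40 μL + 560 μL = 600 μL total → factor 600/40 = 15
Step 3: 300 μL + 0.9 mL = 1200 μL total → factor 1200/300 = 4
Step 4: 25-fold → factor 25
Step 5: 1 mL brought to 5 mL → factor 5/1 = 5
Step 6: 0.5 mL + 1.5 mL = 2 mL total → factor 2/0.5 = 4
Overall dilution factor = 12.5 × 15 × 4 × 25 × 5 × 4 = 3.75 × 10^5
Final = 25.0 mg/mL / 3.75 × 10^5 = 6.667 × 10^-5 mg/mL = 66.7 ng/mL

66.7 ng/mL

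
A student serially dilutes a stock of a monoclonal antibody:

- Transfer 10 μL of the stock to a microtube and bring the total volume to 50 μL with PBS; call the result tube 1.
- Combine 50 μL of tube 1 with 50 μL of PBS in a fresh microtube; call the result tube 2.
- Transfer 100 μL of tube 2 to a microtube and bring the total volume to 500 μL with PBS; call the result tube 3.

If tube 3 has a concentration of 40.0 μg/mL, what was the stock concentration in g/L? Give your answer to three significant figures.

2.00 g/L

Step 1: 10 μL brought to 50 μL → factor 50/10 = 5
Step 2: 50 μL + 50 μL = 100 μL total → factor 100/50 = 2
Step 3: 100 μL brought to 500 μL → factor 500/100 = 5
Overall dilution factor = 5 × 2 × 5 = 50
Stock = 40.0 μg/mL × 50 = 2000 μg/mL = 2.00 g/L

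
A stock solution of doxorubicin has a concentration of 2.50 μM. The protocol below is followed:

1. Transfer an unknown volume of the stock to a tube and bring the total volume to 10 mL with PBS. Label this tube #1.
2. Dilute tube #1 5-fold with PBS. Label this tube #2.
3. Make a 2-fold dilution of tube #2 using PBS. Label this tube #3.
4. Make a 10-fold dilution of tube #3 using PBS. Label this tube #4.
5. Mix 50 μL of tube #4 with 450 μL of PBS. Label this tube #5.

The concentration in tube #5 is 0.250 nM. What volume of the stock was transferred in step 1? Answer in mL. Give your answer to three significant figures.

Step 1: v brought to 10 mL → factor = 10 mL/v
Step 2: 5-fold → factor 5
Step 3: 2-fold → factor 2
Step 4: 10-fold → factor 10
Step 5: 50 μL + 450 μL = 500 μL total → factor 500/50 = 10
Product of known-step factors = 1000
Overall factor = 2.50 μM / (0.250 nM) = 10000
Step-1 factor = 10000 / 1000 = 10
v = 10 mL / 10 = 1.00 mL

1.00 mL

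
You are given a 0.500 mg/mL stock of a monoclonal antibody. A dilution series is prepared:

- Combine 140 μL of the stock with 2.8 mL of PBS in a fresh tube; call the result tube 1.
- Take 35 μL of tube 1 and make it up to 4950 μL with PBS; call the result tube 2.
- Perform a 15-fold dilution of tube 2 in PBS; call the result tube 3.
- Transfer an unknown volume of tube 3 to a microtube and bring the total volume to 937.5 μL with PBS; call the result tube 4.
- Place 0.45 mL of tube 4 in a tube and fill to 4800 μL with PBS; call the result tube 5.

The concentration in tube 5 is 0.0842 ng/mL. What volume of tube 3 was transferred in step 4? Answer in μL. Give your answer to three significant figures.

75.0 μL

Step 1: 140 μL + 2.8 mL = 2940 μL total → factor 2940/140 = 21
Step 2: 35 μL brought to 4950 μL → factor 4950/35 = 141.43
Step 3: 15-fold → factor 15
Step 4: v brought to 937.5 μL → factor = 937.5 μL/v
Step 5: 0.45 mL brought to 4800 μL → factor 4.8/0.45 = 10.667
Product of known-step factors = 4.752 × 10^5
Overall factor = 0.500 mg/mL / (0.0842 ng/mL) = 5.9382 × 10^6
Step-4 factor = 5.9382 × 10^6 / 4.752 × 10^5 = 12.496
v = 937.5 μL / 12.496 = 75.0 μL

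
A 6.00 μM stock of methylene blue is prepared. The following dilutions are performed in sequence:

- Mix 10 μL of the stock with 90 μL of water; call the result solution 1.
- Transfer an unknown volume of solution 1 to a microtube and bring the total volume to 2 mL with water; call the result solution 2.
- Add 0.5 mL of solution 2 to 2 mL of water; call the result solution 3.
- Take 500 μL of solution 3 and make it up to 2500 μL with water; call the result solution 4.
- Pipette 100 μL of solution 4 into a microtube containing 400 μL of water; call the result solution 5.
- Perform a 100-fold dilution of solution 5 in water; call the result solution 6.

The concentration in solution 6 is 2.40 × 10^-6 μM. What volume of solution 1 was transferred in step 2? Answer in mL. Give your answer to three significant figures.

0.100 mL

Step 1: 10 μL + 90 μL = 100 μL total → factor 100/10 = 10
Step 2: v brought to 2 mL → factor = 2 mL/v
Step 3: 0.5 mL + 2 mL = 2.5 mL total → factor 2.5/0.5 = 5
Step 4: 500 μL brought to 2500 μL → factor 2500/500 = 5
Step 5: 100 μL + 400 μL = 500 μL total → factor 500/100 = 5
Step 6: 100-fold → factor 100
Product of known-step factors = 1.25 × 10^5
Overall factor = 6.00 μM / (2.40 × 10^-6 μM) = 2.5 × 10^6
Step-2 factor = 2.5 × 10^6 / 1.25 × 10^5 = 20
v = 2 mL / 20 = 0.100 mL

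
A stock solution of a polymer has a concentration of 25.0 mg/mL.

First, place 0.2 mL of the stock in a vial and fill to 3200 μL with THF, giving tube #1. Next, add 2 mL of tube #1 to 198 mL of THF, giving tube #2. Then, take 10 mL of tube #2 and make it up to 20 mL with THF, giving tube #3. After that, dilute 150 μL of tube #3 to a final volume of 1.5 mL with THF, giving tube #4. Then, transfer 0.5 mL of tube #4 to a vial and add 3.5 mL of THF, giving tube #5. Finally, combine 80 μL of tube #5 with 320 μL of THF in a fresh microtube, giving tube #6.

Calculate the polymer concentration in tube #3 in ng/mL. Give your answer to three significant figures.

Step 1: 0.2 mL brought to 3200 μL → factor 3.2/0.2 = 16
Step 2: 2 mL + 198 mL = 200 mL total → factor 200/2 = 100
Step 3: 10 mL brought to 20 mL → factor 20/10 = 2
Dilution factor through tube #3 = 16 × 100 × 2 = 3200
[tube #3] = 25.0 mg/mL / 3200 = 0.007812 mg/mL = 7.81 × 10^3 ng/mL

7.81 × 10^3 ng/mL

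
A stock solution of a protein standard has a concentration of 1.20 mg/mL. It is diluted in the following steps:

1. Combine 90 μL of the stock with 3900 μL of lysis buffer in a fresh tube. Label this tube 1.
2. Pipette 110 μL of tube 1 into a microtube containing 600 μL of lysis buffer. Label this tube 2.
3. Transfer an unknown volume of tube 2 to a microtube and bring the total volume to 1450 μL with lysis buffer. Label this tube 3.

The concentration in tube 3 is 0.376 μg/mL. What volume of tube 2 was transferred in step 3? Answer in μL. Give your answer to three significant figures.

130 μL

Step 1: 90 μL + 3900 μL = 3990 μL total → factor 3990/90 = 44.333
Step 2: 110 μL + 600 μL = 710 μL total → factor 710/110 = 6.4545
Step 3: v brought to 1450 μL → factor = 1450 μL/v
Product of known-step factors = 286.15
Overall factor = 1.20 mg/mL / (0.376 μg/mL) = 3191.5
Step-3 factor = 3191.5 / 286.15 = 11.153
v = 1450 μL / 11.153 = 130 μL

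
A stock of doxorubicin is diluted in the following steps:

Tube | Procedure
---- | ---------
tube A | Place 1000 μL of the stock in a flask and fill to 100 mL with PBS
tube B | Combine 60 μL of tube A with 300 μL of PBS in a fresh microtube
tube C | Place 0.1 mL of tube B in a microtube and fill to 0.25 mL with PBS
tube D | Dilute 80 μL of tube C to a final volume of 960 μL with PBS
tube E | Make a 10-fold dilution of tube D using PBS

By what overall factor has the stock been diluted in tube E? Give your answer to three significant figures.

1.80 × 10^5

Step 1: 1000 μL brought to 100 mL → factor 1 × 10^5/1000 = 100
Step 2: 60 μL + 300 μL = 360 μL total → factor 360/60 = 6
Step 3: 0.1 mL brought to 0.25 mL → factor 0.25/0.1 = 2.5
Step 4: 80 μL brought to 960 μL → factor 960/80 = 12
Step 5: 10-fold → factor 10
Overall dilution factor = 100 × 6 × 2.5 × 12 × 10 = 1.8 × 10^5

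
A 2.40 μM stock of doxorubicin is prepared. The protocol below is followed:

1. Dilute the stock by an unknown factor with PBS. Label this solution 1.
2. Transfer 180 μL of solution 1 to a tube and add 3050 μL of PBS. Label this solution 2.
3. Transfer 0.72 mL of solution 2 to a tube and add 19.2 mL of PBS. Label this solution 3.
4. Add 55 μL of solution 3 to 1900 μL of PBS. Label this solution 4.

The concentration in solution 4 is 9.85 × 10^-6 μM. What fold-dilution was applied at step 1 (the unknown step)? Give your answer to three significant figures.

Step 1: unknown factor x
Step 2: 180 μL + 3050 μL = 3230 μL total → factor 3230/180 = 17.944
Step 3: 0.72 mL + 19.2 mL = 19.92 mL total → factor 19.92/0.72 = 27.667
Step 4: 55 μL + 1900 μL = 1955 μL total → factor 1955/55 = 35.545
Product of known-step factors = 17647
Overall factor = 2.40 μM / (9.85 × 10^-6 μM) = 2.4365 × 10^5
x = 2.4365 × 10^5 / 17647 = 13.8

13.8-fold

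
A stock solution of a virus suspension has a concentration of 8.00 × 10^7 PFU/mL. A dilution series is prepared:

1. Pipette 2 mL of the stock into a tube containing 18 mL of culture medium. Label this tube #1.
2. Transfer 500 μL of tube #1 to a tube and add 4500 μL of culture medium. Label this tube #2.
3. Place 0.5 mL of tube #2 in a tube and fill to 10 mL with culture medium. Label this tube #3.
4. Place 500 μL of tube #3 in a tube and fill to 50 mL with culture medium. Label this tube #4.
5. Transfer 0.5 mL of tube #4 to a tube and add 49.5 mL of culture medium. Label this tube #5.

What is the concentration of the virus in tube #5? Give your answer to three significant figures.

4.00 PFU/mL

Step 1: 2 mL + 18 mL = 20 mL total → factor 20/2 = 10
Step 2: 500 μL + 4500 μL = 5000 μL total → factor 5000/500 = 10
Step 3: 0.5 mL brought to 10 mL → factor 10/0.5 = 20
Step 4: 500 μL brought to 50 mL → factor 50000/500 = 100
Step 5: 0.5 mL + 49.5 mL = 50 mL total → factor 50/0.5 = 100
Overall dilution factor = 10 × 10 × 20 × 100 × 100 = 2 × 10^7
Final = 8.00 × 10^7 PFU/mL / 2 × 10^7 = 4.00 PFU/mL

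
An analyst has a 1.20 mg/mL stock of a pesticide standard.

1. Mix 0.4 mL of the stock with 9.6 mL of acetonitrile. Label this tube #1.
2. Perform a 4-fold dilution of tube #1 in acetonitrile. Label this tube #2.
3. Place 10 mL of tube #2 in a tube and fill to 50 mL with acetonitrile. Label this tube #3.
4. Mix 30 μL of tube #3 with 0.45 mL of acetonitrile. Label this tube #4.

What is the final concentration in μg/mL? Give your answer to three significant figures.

0.150 μg/mL

Step 1: 0.4 mL + 9.6 mL = 10 mL total → factor 10/0.4 = 25
Step 2: 4-fold → factor 4
Step 3: 10 mL brought to 50 mL → factor 50/10 = 5
Step 4: 30 μL + 0.45 mL = 480 μL total → factor 480/30 = 16
Overall dilution factor = 25 × 4 × 5 × 16 = 8000
Final = 1.20 mg/mL / 8000 = 0.0001500 mg/mL = 0.150 μg/mL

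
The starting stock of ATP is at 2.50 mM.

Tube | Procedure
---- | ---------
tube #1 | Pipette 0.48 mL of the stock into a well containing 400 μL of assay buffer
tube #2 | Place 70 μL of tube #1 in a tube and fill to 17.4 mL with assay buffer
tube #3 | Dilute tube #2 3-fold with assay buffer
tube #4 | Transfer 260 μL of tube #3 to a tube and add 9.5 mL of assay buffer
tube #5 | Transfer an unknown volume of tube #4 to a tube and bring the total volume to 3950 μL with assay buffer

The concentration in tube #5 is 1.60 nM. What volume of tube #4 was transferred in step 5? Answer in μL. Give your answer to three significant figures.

130 μL

Step 1: 0.48 mL + 400 μL = 0.88 mL total → factor 0.88/0.48 = 1.8333
Step 2: 70 μL brought to 17.4 mL → factor 17400/70 = 248.57
Step 3: 3-fold → factor 3
Step 4: 260 μL + 9.5 mL = 9760 μL total → factor 9760/260 = 37.538
Step 5: v brought to 3950 μL → factor = 3950 μL/v
Product of known-step factors = 51320
Overall factor = 2.50 mM / (1.60 nM) = 1.5625 × 10^6
Step-5 factor = 1.5625 × 10^6 / 51320 = 30.446
v = 3950 μL / 30.446 = 130 μL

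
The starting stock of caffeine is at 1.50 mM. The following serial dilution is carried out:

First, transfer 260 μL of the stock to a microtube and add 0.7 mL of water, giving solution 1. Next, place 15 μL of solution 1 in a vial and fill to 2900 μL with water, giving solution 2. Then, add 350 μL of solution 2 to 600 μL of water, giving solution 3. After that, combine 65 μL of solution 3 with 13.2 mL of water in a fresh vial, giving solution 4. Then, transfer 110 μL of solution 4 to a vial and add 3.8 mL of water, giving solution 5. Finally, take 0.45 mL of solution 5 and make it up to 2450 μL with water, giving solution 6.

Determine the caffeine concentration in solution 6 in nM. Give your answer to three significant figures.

0.0196 nM

Step 1: 260 μL + 0.7 mL = 960 μL total → factor 960/260 = 3.6923
Step 2: 15 μL brought to 2900 μL → factor 2900/15 = 193.33
Step 3: 350 μL + 600 μL = 950 μL total → factor 950/350 = 2.7143
Step 4: 65 μL + 13.2 mL = 13265 μL total → factor 13265/65 = 204.08
Step 5: 110 μL + 3.8 mL = 3910 μL total → factor 3910/110 = 35.545
Step 6: 0.45 mL brought to 2450 μL → factor 2.45/0.45 = 5.4444
Overall dilution factor = 3.6923 × 193.33 × 2.7143 × 204.08 × 35.545 × 5.4444 = 7.6523 × 10^7
Final = 1.50 mM / 7.6523 × 10^7 = 1.960 × 10^-8 mM = 0.0196 nM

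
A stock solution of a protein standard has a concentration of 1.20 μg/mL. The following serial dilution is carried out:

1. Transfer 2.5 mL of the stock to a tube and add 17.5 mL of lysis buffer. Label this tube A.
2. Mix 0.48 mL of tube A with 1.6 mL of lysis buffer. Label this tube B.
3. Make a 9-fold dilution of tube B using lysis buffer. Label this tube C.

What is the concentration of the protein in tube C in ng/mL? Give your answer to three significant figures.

3.85 ng/mL

Step 1: 2.5 mL + 17.5 mL = 20 mL total → factor 20/2.5 = 8
Step 2: 0.48 mL + 1.6 mL = 2.08 mL total → factor 2.08/0.48 = 4.3333
Step 3: 9-fold → factor 9
Overall dilution factor = 8 × 4.3333 × 9 = 312
Final = 1.20 μg/mL / 312 = 0.003846 μg/mL = 3.85 ng/mL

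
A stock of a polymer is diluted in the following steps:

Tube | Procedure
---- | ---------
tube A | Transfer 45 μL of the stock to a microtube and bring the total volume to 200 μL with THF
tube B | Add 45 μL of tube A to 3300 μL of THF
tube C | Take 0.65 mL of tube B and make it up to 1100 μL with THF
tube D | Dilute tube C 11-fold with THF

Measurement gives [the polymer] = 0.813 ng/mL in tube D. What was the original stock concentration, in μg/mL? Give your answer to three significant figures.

Step 1: 45 μL brought to 200 μL → factor 200/45 = 4.4444
Step 2: 45 μL + 3300 μL = 3345 μL total → factor 3345/45 = 74.333
Step 3: 0.65 mL brought to 1100 μL → factor 1.1/0.65 = 1.6923
Step 4: 11-fold → factor 11
Overall dilution factor = 4.4444 × 74.333 × 1.6923 × 11 = 6150
Stock = 0.813 ng/mL × 6150 = 5000 ng/mL = 5.00 μg/mL

5.00 μg/mL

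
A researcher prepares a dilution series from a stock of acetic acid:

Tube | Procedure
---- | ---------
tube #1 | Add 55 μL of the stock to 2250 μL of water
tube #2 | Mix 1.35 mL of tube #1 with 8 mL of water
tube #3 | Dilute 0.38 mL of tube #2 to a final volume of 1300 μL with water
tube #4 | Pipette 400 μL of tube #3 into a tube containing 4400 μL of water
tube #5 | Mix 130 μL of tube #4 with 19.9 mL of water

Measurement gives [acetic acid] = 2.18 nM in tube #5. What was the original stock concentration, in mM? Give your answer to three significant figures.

4.00 mM

Step 1: 55 μL + 2250 μL = 2305 μL total → factor 2305/55 = 41.909
Step 2: 1.35 mL + 8 mL = 9.35 mL total → factor 9.35/1.35 = 6.9259
Step 3: 0.38 mL brought to 1300 μL → factor 1.3/0.38 = 3.4211
Step 4: 400 μL + 4400 μL = 4800 μL total → factor 4800/400 = 12
Step 5: 130 μL + 19.9 mL = 20030 μL total → factor 20030/130 = 154.08
Overall dilution factor = 41.909 × 6.9259 × 3.4211 × 12 × 154.08 = 1.836 × 10^6
Stock = 2.18 nM × 1.836 × 10^6 = 4.002 × 10^6 nM = 4.00 mM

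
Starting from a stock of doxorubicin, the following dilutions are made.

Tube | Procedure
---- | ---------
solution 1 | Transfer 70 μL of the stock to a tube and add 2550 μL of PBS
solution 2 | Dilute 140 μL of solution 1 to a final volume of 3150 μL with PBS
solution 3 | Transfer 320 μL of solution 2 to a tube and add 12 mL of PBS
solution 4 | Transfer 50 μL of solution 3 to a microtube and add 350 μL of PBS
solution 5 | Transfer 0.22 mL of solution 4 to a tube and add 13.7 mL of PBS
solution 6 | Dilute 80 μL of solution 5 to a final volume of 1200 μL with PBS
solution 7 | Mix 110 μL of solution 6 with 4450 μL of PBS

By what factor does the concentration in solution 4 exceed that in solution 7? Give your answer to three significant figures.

3.93 × 10^4

Step 1: 70 μL + 2550 μL = 2620 μL total → factor 2620/70 = 37.429
Step 2: 140 μL brought to 3150 μL → factor 3150/140 = 22.5
Step 3: 320 μL + 12 mL = 12320 μL total → factor 12320/320 = 38.5
Step 4: 50 μL + 350 μL = 400 μL total → factor 400/50 = 8
Step 5: 0.22 mL + 13.7 mL = 13.92 mL total → factor 13.92/0.22 = 63.273
Step 6: 80 μL brought to 1200 μL → factor 1200/80 = 15
Step 7: 110 μL + 4450 μL = 4560 μL total → factor 4560/110 = 41.455
Dilution factor to solution 4 = 2.5938 × 10^5; to solution 7 = 1.0205 × 10^10
[solution 4]/[solution 7] = (factor to solution 7)/(factor to solution 4) = 1.0205 × 10^10/2.5938 × 10^5 = 3.93 × 10^4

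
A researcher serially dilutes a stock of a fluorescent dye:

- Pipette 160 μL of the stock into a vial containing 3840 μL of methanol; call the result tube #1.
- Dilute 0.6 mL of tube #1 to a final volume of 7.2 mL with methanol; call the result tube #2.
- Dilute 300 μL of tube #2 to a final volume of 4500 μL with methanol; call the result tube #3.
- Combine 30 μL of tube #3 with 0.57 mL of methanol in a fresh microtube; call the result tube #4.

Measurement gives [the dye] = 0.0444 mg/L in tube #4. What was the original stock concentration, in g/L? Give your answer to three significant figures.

Step 1: 160 μL + 3840 μL = 4000 μL total → factor 4000/160 = 25
Step 2: 0.6 mL brought to 7.2 mL → factor 7.2/0.6 = 12
Step 3: 300 μL brought to 4500 μL → factor 4500/300 = 15
Step 4: 30 μL + 0.57 mL = 600 μL total → factor 600/30 = 20
Overall dilution factor = 25 × 12 × 15 × 20 = 90000
Stock = 0.0444 mg/L × 90000 = 3996 mg/L = 4.00 g/L

4.00 g/L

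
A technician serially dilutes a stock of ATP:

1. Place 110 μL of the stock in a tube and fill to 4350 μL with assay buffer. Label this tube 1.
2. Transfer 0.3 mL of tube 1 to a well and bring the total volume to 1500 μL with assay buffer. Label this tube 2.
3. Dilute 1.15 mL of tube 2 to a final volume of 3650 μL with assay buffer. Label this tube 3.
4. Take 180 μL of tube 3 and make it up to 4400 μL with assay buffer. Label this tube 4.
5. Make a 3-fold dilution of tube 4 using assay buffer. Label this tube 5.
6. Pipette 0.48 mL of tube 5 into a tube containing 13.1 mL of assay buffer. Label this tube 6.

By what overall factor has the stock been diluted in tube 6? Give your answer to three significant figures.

1.30 × 10^6

Step 1: 110 μL brought to 4350 μL → factor 4350/110 = 39.545
Step 2: 0.3 mL brought to 1500 μL → factor 1.5/0.3 = 5
Step 3: 1.15 mL brought to 3650 μL → factor 3.65/1.15 = 3.1739
Step 4: 180 μL brought to 4400 μL → factor 4400/180 = 24.444
Step 5: 3-fold → factor 3
Step 6: 0.48 mL + 13.1 mL = 13.58 mL total → factor 13.58/0.48 = 28.292
Overall dilution factor = 39.545 × 5 × 3.1739 × 24.444 × 3 × 28.292 = 1.302 × 10^6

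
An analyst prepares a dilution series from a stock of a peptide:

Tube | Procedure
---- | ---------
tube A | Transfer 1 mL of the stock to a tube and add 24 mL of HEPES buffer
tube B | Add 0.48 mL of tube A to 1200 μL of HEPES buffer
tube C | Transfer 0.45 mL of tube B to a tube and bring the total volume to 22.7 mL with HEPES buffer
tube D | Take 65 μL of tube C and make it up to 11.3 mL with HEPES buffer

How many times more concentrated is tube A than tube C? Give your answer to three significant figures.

177

Step 1: 1 mL + 24 mL = 25 mL total → factor 25/1 = 25
Step 2: 0.48 mL + 1200 μL = 1.68 mL total → factor 1.68/0.48 = 3.5
Step 3: 0.45 mL brought to 22.7 mL → factor 22.7/0.45 = 50.444
Dilution factor to tube A = 25; to tube C = 4413.9
[tube A]/[tube C] = (factor to tube C)/(factor to tube A) = 4413.9/25 = 177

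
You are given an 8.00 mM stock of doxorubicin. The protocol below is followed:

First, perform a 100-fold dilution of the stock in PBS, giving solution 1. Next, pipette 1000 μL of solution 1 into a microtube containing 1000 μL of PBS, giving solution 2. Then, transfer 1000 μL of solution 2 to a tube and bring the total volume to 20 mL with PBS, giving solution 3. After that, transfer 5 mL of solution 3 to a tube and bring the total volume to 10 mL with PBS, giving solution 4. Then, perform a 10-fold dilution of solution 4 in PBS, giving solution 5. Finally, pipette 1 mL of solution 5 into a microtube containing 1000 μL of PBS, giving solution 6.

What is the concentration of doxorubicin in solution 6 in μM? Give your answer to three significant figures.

Step 1: 100-fold → factor 100
Step 2: 1000 μL + 1000 μL = 2000 μL total → factor 2000/1000 = 2
Step 3: 1000 μL brought to 20 mL → factor 20000/1000 = 20
Step 4: 5 mL brought to 10 mL → factor 10/5 = 2
Step 5: 10-fold → factor 10
Step 6: 1 mL + 1000 μL = 2 mL total → factor 2/1 = 2
Overall dilution factor = 100 × 2 × 20 × 2 × 10 × 2 = 1.6 × 10^5
Final = 8.00 mM / 1.6 × 10^5 = 5.000 × 10^-5 mM = 0.0500 μM

0.0500 μM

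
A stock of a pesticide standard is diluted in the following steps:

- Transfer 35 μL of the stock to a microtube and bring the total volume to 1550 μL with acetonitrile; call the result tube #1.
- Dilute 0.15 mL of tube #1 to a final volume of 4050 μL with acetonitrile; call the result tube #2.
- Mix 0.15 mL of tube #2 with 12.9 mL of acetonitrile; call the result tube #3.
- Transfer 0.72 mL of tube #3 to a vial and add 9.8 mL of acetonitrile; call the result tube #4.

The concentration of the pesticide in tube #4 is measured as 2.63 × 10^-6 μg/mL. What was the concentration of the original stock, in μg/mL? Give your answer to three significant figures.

Step 1: 35 μL brought to 1550 μL → factor 1550/35 = 44.286
Step 2: 0.15 mL brought to 4050 μL → factor 4.05/0.15 = 27
Step 3: 0.15 mL + 12.9 mL = 13.05 mL total → factor 13.05/0.15 = 87
Step 4: 0.72 mL + 9.8 mL = 10.52 mL total → factor 10.52/0.72 = 14.611
Overall dilution factor = 44.286 × 27 × 87 × 14.611 = 1.52 × 10^6
Stock = 2.63 × 10^-6 μg/mL × 1.52 × 10^6 = 4.00 μg/mL

4.00 μg/mL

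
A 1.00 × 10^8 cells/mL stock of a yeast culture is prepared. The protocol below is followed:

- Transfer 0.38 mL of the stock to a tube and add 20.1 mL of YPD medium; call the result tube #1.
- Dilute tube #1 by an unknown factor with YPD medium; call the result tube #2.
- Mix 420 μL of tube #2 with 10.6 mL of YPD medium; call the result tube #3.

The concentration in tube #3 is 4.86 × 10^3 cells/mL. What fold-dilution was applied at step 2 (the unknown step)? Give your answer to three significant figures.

Step 1: 0.38 mL + 20.1 mL = 20.48 mL total → factor 20.48/0.38 = 53.895
Step 2: unknown factor x
Step 3: 420 μL + 10.6 mL = 11020 μL total → factor 11020/420 = 26.238
Product of known-step factors = 1414.1
Overall factor = 1.00 × 10^8 cells/mL / (4.86 × 10^3 cells/mL) = 20576
x = 20576 / 1414.1 = 14.6

14.6-fold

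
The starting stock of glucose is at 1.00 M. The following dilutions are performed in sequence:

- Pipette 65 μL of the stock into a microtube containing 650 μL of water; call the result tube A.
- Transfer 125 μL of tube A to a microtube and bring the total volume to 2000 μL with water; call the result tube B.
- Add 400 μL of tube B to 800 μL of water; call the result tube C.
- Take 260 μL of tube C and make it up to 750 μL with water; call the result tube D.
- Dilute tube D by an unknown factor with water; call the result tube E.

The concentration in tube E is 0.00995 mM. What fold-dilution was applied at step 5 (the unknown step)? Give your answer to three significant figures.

66.0-fold

Step 1: 65 μL + 650 μL = 715 μL total → factor 715/65 = 11
Step 2: 125 μL brought to 2000 μL → factor 2000/125 = 16
Step 3: 400 μL + 800 μL = 1200 μL total → factor 1200/400 = 3
Step 4: 260 μL brought to 750 μL → factor 750/260 = 2.8846
Step 5: unknown factor x
Product of known-step factors = 1523.1
Overall factor = 1.00 M / (0.00995 mM) = 1.005 × 10^5
x = 1.005 × 10^5 / 1523.1 = 66.0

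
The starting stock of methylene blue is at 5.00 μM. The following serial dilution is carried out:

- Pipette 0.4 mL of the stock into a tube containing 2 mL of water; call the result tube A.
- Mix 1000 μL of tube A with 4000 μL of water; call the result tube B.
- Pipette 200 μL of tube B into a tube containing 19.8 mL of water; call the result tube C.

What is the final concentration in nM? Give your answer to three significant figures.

Step 1: 0.4 mL + 2 mL = 2.4 mL total → factor 2.4/0.4 = 6
Step 2: 1000 μL + 4000 μL = 5000 μL total → factor 5000/1000 = 5
Step 3: 200 μL + 19.8 mL = 20000 μL total → factor 20000/200 = 100
Overall dilution factor = 6 × 5 × 100 = 3000
Final = 5.00 μM / 3000 = 0.001667 μM = 1.67 nM

1.67 nM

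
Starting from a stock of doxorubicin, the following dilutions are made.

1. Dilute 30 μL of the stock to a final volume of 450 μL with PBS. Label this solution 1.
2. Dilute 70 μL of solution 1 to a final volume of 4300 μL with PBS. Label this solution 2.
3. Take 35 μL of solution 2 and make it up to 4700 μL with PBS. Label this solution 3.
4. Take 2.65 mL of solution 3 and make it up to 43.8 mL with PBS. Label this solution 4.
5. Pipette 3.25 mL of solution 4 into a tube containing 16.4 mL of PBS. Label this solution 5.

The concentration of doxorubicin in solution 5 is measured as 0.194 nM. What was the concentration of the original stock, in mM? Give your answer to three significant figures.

2.40 mM

Step 1: 30 μL brought to 450 μL → factor 450/30 = 15
Step 2: 70 μL brought to 4300 μL → factor 4300/70 = 61.429
Step 3: 35 μL brought to 4700 μL → factor 4700/35 = 134.29
Step 4: 2.65 mL brought to 43.8 mL → factor 43.8/2.65 = 16.528
Step 5: 3.25 mL + 16.4 mL = 19.65 mL total → factor 19.65/3.25 = 6.0462
Overall dilution factor = 15 × 61.429 × 134.29 × 16.528 × 6.0462 = 1.2365 × 10^7
Stock = 0.194 nM × 1.2365 × 10^7 = 2.399 × 10^6 nM = 2.40 mM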